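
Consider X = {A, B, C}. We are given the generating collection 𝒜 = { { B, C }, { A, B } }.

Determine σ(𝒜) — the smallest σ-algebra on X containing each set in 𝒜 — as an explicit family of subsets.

Answer: σ(𝒜) = { ∅, { A }, { B }, { C }, { A, B }, { A, C }, { B, C }, X }

Working:
Begin from { ∅, { A, B }, { B, C }, X } (that is, 𝒜 plus ∅ and X).
Pass 1 adds 2:
  { A }  = ᶜ of { B, C }
  { C }  = ᶜ of { A, B }
  [6 total]
Pass 2. New:
  { A, C }  = { C } ∪ { A }
  [7 total]
Pass 3: 1 new —
  { B }  = ᶜ of { A, C }
  [8 total]
Pass 4: stable.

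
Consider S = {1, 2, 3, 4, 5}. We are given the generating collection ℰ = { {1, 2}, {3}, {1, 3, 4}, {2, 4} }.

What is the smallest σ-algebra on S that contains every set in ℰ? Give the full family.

Seed the family with ℰ together with ∅ and S: { {}, {3}, {1, 2}, {2, 4}, {1, 3, 4}, S }.
Round 1: 8 new —
  {2, 5}  = S∖{1, 3, 4}
  {1, 2, 3}  = {3} ∪ {1, 2}
  {1, 2, 4}  = {1, 2} ∪ {2, 4}
  {1, 3, 5}  = S∖{2, 4}
  {2, 3, 4}  = {3} ∪ {2, 4}
  {3, 4, 5}  = S∖{1, 2}
  {1, 2, 3, 4}  = {1, 3, 4} ∪ {1, 2}
  {1, 2, 4, 5}  = S∖{3}
  [14 total]
Round 2 (10 new):
  {5}  = S∖{1, 2, 3, 4}
  {1, 5}  = S∖{2, 3, 4}
  {3, 5}  = S∖{1, 2, 4}
  {4, 5}  = S∖{1, 2, 3}
  {1, 2, 5}  = {2, 5} ∪ {1, 2}
  {2, 3, 5}  = {2, 5} ∪ {3}
  {2, 4, 5}  = {2, 5} ∪ {2, 4}
  {1, 2, 3, 5}  = {2, 5} ∪ {1, 2, 3}
  {1, 3, 4, 5}  = {3, 4, 5} ∪ {1, 3, 5}
  {2, 3, 4, 5}  = {2, 5} ∪ {3, 4, 5}
  [24 total]
Round 3: +7 →
  {1}  = S∖{2, 3, 4, 5}
  {2}  = S∖{1, 3, 4, 5}
  {4}  = S∖{1, 2, 3, 5}
  {1, 3}  = S∖{2, 4, 5}
  {1, 4}  = S∖{2, 3, 5}
  {3, 4}  = S∖{1, 2, 5}
  {1, 4, 5}  = {4, 5} ∪ {1, 5}
  [31 total]
Round 4 (1 new):
  {2, 3}  = S∖{1, 4, 5}
  [32 total]
Round 5: already closed under ᶜ and ∪.

Therefore σ(ℰ) = { {}, {1}, {2}, {3}, {4}, {5}, {1, 2}, {1, 3}, {1, 4}, {1, 5}, {2, 3}, {2, 4}, {2, 5}, {3, 4}, {3, 5}, {4, 5}, {1, 2, 3}, {1, 2, 4}, {1, 2, 5}, {1, 3, 4}, {1, 3, 5}, {1, 4, 5}, {2, 3, 4}, {2, 3, 5}, {2, 4, 5}, {3, 4, 5}, {1, 2, 3, 4}, {1, 2, 3, 5}, {1, 2, 4, 5}, {1, 3, 4, 5}, {2, 3, 4, 5}, S } (|σ(ℰ)| = 32).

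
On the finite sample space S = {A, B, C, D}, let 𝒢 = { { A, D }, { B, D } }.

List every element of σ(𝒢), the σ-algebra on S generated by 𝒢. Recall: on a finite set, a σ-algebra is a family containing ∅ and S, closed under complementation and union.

Take S₀ = 𝒢 ∪ {∅, S} = { {}, { A, D }, { B, D }, S }.
Step 1 adds 3:
  { A, C }  = { B, D }ᶜ
  { B, C }  = { A, D }ᶜ
  { A, B, D }  = { B, D } ∪ { A, D }
  |family| = 7
Step 2 (4 new):
  { C }  = { A, B, D }ᶜ
  { A, B, C }  = { B, C } ∪ { A, C }
  { A, C, D }  = { A, D } ∪ { A, C }
  { B, C, D }  = { B, C } ∪ { B, D }
  |family| = 11
Step 3: +3 →
  { A }  = { B, C, D }ᶜ
  { B }  = { A, C, D }ᶜ
  { D }  = { A, B, C }ᶜ
  |family| = 14
Step 4 adds 2:
  { A, B }  = { B } ∪ { A }
  { C, D }  = { C } ∪ { D }
  |family| = 16
After Step 5 the family is unchanged; done.

Therefore σ(𝒢) = { {}, { A }, { B }, { C }, { D }, { A, B }, { A, C }, { A, D }, { B, C }, { B, D }, { C, D }, { A, B, C }, { A, B, D }, { A, C, D }, { B, C, D }, S } (|σ(𝒢)| = 16).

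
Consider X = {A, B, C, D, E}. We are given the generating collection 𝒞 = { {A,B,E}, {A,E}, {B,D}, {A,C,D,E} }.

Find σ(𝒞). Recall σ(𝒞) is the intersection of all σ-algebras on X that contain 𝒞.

σ(𝒞) (16 sets): { ∅, {B}, {C}, {D}, {A,E}, {B,C}, {B,D}, {C,D}, {A,B,E}, {A,C,E}, {A,D,E}, {B,C,D}, {A,B,C,E}, {A,B,D,E}, {A,C,D,E}, X }

Working:
Take S₀ = 𝒞 ∪ {∅, X} = { ∅, {A,E}, {B,D}, {A,B,E}, {A,C,D,E}, X }.
Iteration 1: 5 new —
  {B}  = complement {A,C,D,E}
  {C,D}  = complement {A,B,E}
  {A,C,E}  = complement {B,D}
  {B,C,D}  = complement {A,E}
  {A,B,D,E}  = {A,B,E} ∪ {B,D}
  [11 total]
Iteration 2: 2 new —
  {C}  = complement {A,B,D,E}
  {A,B,C,E}  = {A,C,E} ∪ {B}
  [13 total]
Iteration 3. New:
  {D}  = complement {A,B,C,E}
  {B,C}  = {C} ∪ {B}
  [15 total]
Iteration 4. New:
  {A,D,E}  = complement {B,C}
  [16 total]
Iteration 5: already closed under ᶜ and ∪.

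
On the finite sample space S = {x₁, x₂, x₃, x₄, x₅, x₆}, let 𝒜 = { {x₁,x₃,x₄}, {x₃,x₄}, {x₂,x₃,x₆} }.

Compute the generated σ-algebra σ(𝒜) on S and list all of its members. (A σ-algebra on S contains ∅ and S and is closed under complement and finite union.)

|σ(𝒜)| = 32.  σ(𝒜) = { {}, {x₁}, {x₃}, {x₄}, {x₅}, {x₁,x₃}, {x₁,x₄}, {x₁,x₅}, {x₂,x₆}, {x₃,x₄}, {x₃,x₅}, {x₄,x₅}, {x₁,x₂,x₆}, {x₁,x₃,x₄}, {x₁,x₃,x₅}, {x₁,x₄,x₅}, {x₂,x₃,x₆}, {x₂,x₄,x₆}, {x₂,x₅,x₆}, {x₃,x₄,x₅}, {x₁,x₂,x₃,x₆}, {x₁,x₂,x₄,x₆}, {x₁,x₂,x₅,x₆}, {x₁,x₃,x₄,x₅}, {x₂,x₃,x₄,x₆}, {x₂,x₃,x₅,x₆}, {x₂,x₄,x₅,x₆}, {x₁,x₂,x₃,x₄,x₆}, {x₁,x₂,x₃,x₅,x₆}, {x₁,x₂,x₄,x₅,x₆}, {x₂,x₃,x₄,x₅,x₆}, S }

Derivation:
Seed the family with 𝒜 together with ∅ and S: { {}, {x₃,x₄}, {x₁,x₃,x₄}, {x₂,x₃,x₆}, S }.
Step 1 (5 new):
  {x₁,x₄,x₅}  = {x₂,x₃,x₆}ᶜ
  {x₂,x₅,x₆}  = {x₁,x₃,x₄}ᶜ
  {x₁,x₂,x₅,x₆}  = {x₃,x₄}ᶜ
  {x₂,x₃,x₄,x₆}  = {x₃,x₄} ∪ {x₂,x₃,x₆}
  {x₁,x₂,x₃,x₄,x₆}  = {x₁,x₃,x₄} ∪ {x₂,x₃,x₆}
  (now 10)
Step 2. New:
  {x₅}  = {x₁,x₂,x₃,x₄,x₆}ᶜ
  {x₁,x₅}  = {x₂,x₃,x₄,x₆}ᶜ
  {x₁,x₃,x₄,x₅}  = {x₁,x₄,x₅} ∪ {x₃,x₄}
  {x₂,x₃,x₅,x₆}  = {x₂,x₃,x₆} ∪ {x₂,x₅,x₆}
  {x₁,x₂,x₃,x₅,x₆}  = {x₂,x₃,x₆} ∪ {x₁,x₂,x₅,x₆}
  {x₁,x₂,x₄,x₅,x₆}  = {x₁,x₄,x₅} ∪ {x₂,x₅,x₆}
  {x₂,x₃,x₄,x₅,x₆}  = {x₃,x₄} ∪ {x₂,x₅,x₆}
  (now 17)
Step 3 (6 new):
  {x₁}  = {x₂,x₃,x₄,x₅,x₆}ᶜ
  {x₃}  = {x₁,x₂,x₄,x₅,x₆}ᶜ
  {x₄}  = {x₁,x₂,x₃,x₅,x₆}ᶜ
  {x₁,x₄}  = {x₂,x₃,x₅,x₆}ᶜ
  {x₂,x₆}  = {x₁,x₃,x₄,x₅}ᶜ
  {x₃,x₄,x₅}  = {x₃,x₄} ∪ {x₅}
  (now 23)
Step 4 (9 new):
  {x₁,x₃}  = {x₁} ∪ {x₃}
  {x₃,x₅}  = {x₅} ∪ {x₃}
  {x₄,x₅}  = {x₅} ∪ {x₄}
  {x₁,x₂,x₆}  = {x₃,x₄,x₅}ᶜ
  {x₁,x₃,x₅}  = {x₃} ∪ {x₁,x₅}
  {x₂,x₄,x₆}  = {x₂,x₆} ∪ {x₄}
  {x₁,x₂,x₃,x₆}  = {x₁} ∪ {x₂,x₃,x₆}
  {x₁,x₂,x₄,x₆}  = {x₂,x₆} ∪ {x₁,x₄}
  {x₂,x₄,x₅,x₆}  = {x₂,x₅,x₆} ∪ {x₄}
  (now 32)
Step 5: already closed under ᶜ and ∪.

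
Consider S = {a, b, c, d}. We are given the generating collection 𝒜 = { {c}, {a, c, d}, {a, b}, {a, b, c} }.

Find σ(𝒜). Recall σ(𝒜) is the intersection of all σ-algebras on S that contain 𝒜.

Initial family (6 sets): { {}, {c}, {a, b}, {a, b, c}, {a, c, d}, S }.
Pass 1 (4 new):
  {b}  = S∖{a, c, d}
  {d}  = S∖{a, b, c}
  {c, d}  = S∖{a, b}
  {a, b, d}  = S∖{c}
  [10 total]
Pass 2 (3 new):
  {b, c}  = {b} ∪ {c}
  {b, d}  = {b} ∪ {d}
  {b, c, d}  = {c, d} ∪ {b}
  [13 total]
Pass 3 (3 new):
  {a}  = S∖{b, c, d}
  {a, c}  = S∖{b, d}
  {a, d}  = S∖{b, c}
  [16 total]
Pass 4: closed — nothing new.

σ(𝒜) = { {}, {a}, {b}, {c}, {d}, {a, b}, {a, c}, {a, d}, {b, c}, {b, d}, {c, d}, {a, b, c}, {a, b, d}, {a, c, d}, {b, c, d}, S }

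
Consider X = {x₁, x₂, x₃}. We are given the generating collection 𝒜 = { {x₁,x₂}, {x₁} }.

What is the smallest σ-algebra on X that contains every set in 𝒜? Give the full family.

σ(𝒜) (8 sets): { ∅, {x₁}, {x₂}, {x₃}, {x₁,x₂}, {x₁,x₃}, {x₂,x₃}, X }

Trace:
Initial family (4 sets): { ∅, {x₁}, {x₁,x₂}, X }.
Round 1. New:
  {x₃}  = ᶜ of {x₁,x₂}
  {x₂,x₃}  = ᶜ of {x₁}
  |family| = 6
Round 2: +1 →
  {x₁,x₃}  = {x₃} ∪ {x₁}
  |family| = 7
Round 3 (1 new):
  {x₂}  = ᶜ of {x₁,x₃}
  |family| = 8
Round 4: stable.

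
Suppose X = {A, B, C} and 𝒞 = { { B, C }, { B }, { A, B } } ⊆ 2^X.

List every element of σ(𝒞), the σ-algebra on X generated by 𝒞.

Answer: σ(𝒞) = { {}, { A }, { B }, { C }, { A, B }, { A, C }, { B, C }, X }

Working:
Take S₀ = 𝒞 ∪ {∅, X} = { {}, { B }, { A, B }, { B, C }, X }.
Step 1 adds 3:
  { A }  = complement { B, C }
  { C }  = complement { A, B }
  { A, C }  = complement { B }
  [8 total]
Step 2: stable.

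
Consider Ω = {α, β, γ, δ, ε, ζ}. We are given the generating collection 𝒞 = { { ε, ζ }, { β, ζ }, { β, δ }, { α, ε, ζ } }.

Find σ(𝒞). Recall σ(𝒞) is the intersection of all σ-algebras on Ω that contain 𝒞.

Answer: σ(𝒞) = { {}, { α }, { β }, { γ }, { δ }, { ε }, { ζ }, { α, β }, { α, γ }, { α, δ }, { α, ε }, { α, ζ }, { β, γ }, { β, δ }, { β, ε }, { β, ζ }, { γ, δ }, { γ, ε }, { γ, ζ }, { δ, ε }, { δ, ζ }, { ε, ζ }, { α, β, γ }, { α, β, δ }, { α, β, ε }, { α, β, ζ }, { α, γ, δ }, { α, γ, ε }, { α, γ, ζ }, { α, δ, ε }, { α, δ, ζ }, { α, ε, ζ }, { β, γ, δ }, { β, γ, ε }, { β, γ, ζ }, { β, δ, ε }, { β, δ, ζ }, { β, ε, ζ }, { γ, δ, ε }, { γ, δ, ζ }, { γ, ε, ζ }, { δ, ε, ζ }, { α, β, γ, δ }, { α, β, γ, ε }, { α, β, γ, ζ }, { α, β, δ, ε }, { α, β, δ, ζ }, { α, β, ε, ζ }, { α, γ, δ, ε }, { α, γ, δ, ζ }, { α, γ, ε, ζ }, { α, δ, ε, ζ }, { β, γ, δ, ε }, { β, γ, δ, ζ }, { β, γ, ε, ζ }, { β, δ, ε, ζ }, { γ, δ, ε, ζ }, { α, β, γ, δ, ε }, { α, β, γ, δ, ζ }, { α, β, γ, ε, ζ }, { α, β, δ, ε, ζ }, { α, γ, δ, ε, ζ }, { β, γ, δ, ε, ζ }, Ω }

Derivation:
Start: 𝒞 ∪ {∅, Ω} = { {}, { β, δ }, { β, ζ }, { ε, ζ }, { α, ε, ζ }, Ω }.
Step 1: +9 →
  { β, γ, δ }  = Ω∖{ α, ε, ζ }
  { β, δ, ζ }  = { β, ζ } ∪ { β, δ }
  { β, ε, ζ }  = { ε, ζ } ∪ { β, ζ }
  { α, β, γ, δ }  = Ω∖{ ε, ζ }
  { α, β, ε, ζ }  = { α, ε, ζ } ∪ { β, ζ }
  { α, γ, δ, ε }  = Ω∖{ β, ζ }
  { α, γ, ε, ζ }  = Ω∖{ β, δ }
  { β, δ, ε, ζ }  = { ε, ζ } ∪ { β, δ }
  { α, β, δ, ε, ζ }  = { α, ε, ζ } ∪ { β, δ }
  |family| = 15
Step 2: +11 →
  { γ }  = Ω∖{ α, β, δ, ε, ζ }
  { α, γ }  = Ω∖{ β, δ, ε, ζ }
  { γ, δ }  = Ω∖{ α, β, ε, ζ }
  { α, γ, δ }  = Ω∖{ β, ε, ζ }
  { α, γ, ε }  = Ω∖{ β, δ, ζ }
  { β, γ, δ, ζ }  = { β, δ, ζ } ∪ { β, γ, δ }
  { α, β, γ, δ, ε }  = { β, γ, δ } ∪ { α, γ, δ, ε }
  { α, β, γ, δ, ζ }  = { β, δ, ζ } ∪ { α, β, γ, δ }
  { α, β, γ, ε, ζ }  = { α, γ, ε, ζ } ∪ { β, ζ }
  { α, γ, δ, ε, ζ }  = { α, γ, ε, ζ } ∪ { α, γ, δ, ε }
  { β, γ, δ, ε, ζ }  = { β, γ, δ } ∪ { ε, ζ }
  |family| = 26
Step 3 (11 new):
  { α }  = Ω∖{ β, γ, δ, ε, ζ }
  { β }  = Ω∖{ α, γ, δ, ε, ζ }
  { δ }  = Ω∖{ α, β, γ, ε, ζ }
  { ε }  = Ω∖{ α, β, γ, δ, ζ }
  { ζ }  = Ω∖{ α, β, γ, δ, ε }
  { α, ε }  = Ω∖{ β, γ, δ, ζ }
  { β, γ, ζ }  = { β, ζ } ∪ { γ }
  { γ, ε, ζ }  = { ε, ζ } ∪ { γ }
  { α, β, γ, ζ }  = { α, γ } ∪ { β, ζ }
  { β, γ, ε, ζ }  = { β, ε, ζ } ∪ { γ }
  { γ, δ, ε, ζ }  = { γ, δ } ∪ { ε, ζ }
  |family| = 37
Step 4 adds 25:
  { α, β }  = Ω∖{ γ, δ, ε, ζ }
  { α, δ }  = Ω∖{ β, γ, ε, ζ }
  { α, ζ }  = { α } ∪ { ζ }
  { β, γ }  = { β } ∪ { γ }
  { β, ε }  = { β } ∪ { ε }
  { γ, ε }  = { ε } ∪ { γ }
  { γ, ζ }  = { ζ } ∪ { γ }
  { δ, ε }  = Ω∖{ α, β, γ, ζ }
  { δ, ζ }  = { ζ } ∪ { δ }
  { α, β, γ }  = { β } ∪ { α, γ }
  { α, β, δ }  = Ω∖{ γ, ε, ζ }
  { α, β, ε }  = { β } ∪ { α, ε }
  { α, β, ζ }  = { α } ∪ { β, ζ }
  { α, γ, ζ }  = { ζ } ∪ { α, γ }
  { α, δ, ε }  = Ω∖{ β, γ, ζ }
  { β, δ, ε }  = { ε } ∪ { β, δ }
  { γ, δ, ε }  = { γ, δ } ∪ { ε }
  { γ, δ, ζ }  = { γ, δ } ∪ { ζ }
  { δ, ε, ζ }  = { ε, ζ } ∪ { δ }
  { α, β, γ, ε }  = { α, γ, ε } ∪ { β }
  { α, β, δ, ε }  = { α, ε } ∪ { β, δ }
  { α, β, δ, ζ }  = { β, δ, ζ } ∪ { α }
  { α, γ, δ, ζ }  = { ζ } ∪ { α, γ, δ }
  { α, δ, ε, ζ }  = { α, ε, ζ } ∪ { δ }
  { β, γ, δ, ε }  = { ε } ∪ { β, γ, δ }
  |family| = 62
Step 5: +2 →
  { α, δ, ζ }  = { α, ζ } ∪ { α, δ }
  { β, γ, ε }  = { β, ε } ∪ { γ, ε }
  |family| = 64
Step 6: closed — nothing new.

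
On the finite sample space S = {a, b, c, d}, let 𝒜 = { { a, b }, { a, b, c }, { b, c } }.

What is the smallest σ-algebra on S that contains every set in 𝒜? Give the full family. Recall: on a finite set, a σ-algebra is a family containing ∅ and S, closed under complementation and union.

Answer: σ(𝒜) = { {  }, { a }, { b }, { c }, { d }, { a, b }, { a, c }, { a, d }, { b, c }, { b, d }, { c, d }, { a, b, c }, { a, b, d }, { a, c, d }, { b, c, d }, S }

Trace:
Seed the family with 𝒜 together with ∅ and S: { {  }, { a, b }, { b, c }, { a, b, c }, S }.
Pass 1. New:
  { d }  = ᶜ of { a, b, c }
  { a, d }  = ᶜ of { b, c }
  { c, d }  = ᶜ of { a, b }
  — 8 sets.
Pass 2: 3 new —
  { a, b, d }  = { d } ∪ { a, b }
  { a, c, d }  = { c, d } ∪ { a, d }
  { b, c, d }  = { d } ∪ { b, c }
  — 11 sets.
Pass 3 (3 new):
  { a }  = ᶜ of { b, c, d }
  { b }  = ᶜ of { a, c, d }
  { c }  = ᶜ of { a, b, d }
  — 14 sets.
Pass 4 (2 new):
  { a, c }  = { c } ∪ { a }
  { b, d }  = { d } ∪ { b }
  — 16 sets.
Pass 5 adds nothing — fixpoint reached.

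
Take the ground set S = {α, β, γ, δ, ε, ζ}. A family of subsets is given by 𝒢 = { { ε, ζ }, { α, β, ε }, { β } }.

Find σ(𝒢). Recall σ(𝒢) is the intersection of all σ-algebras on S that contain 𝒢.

Start: 𝒢 ∪ {∅, S} = { ∅, { β }, { ε, ζ }, { α, β, ε }, S }.
Pass 1: 5 new —
  { β, ε, ζ }  = { ε, ζ } ∪ { β }
  { γ, δ, ζ }  = S∖{ α, β, ε }
  { α, β, γ, δ }  = S∖{ ε, ζ }
  { α, β, ε, ζ }  = { α, β, ε } ∪ { ε, ζ }
  { α, γ, δ, ε, ζ }  = S∖{ β }
  (now 10)
Pass 2 adds 7:
  { γ, δ }  = S∖{ α, β, ε, ζ }
  { α, γ, δ }  = S∖{ β, ε, ζ }
  { β, γ, δ, ζ }  = { β } ∪ { γ, δ, ζ }
  { γ, δ, ε, ζ }  = { ε, ζ } ∪ { γ, δ, ζ }
  { α, β, γ, δ, ε }  = { α, β, ε } ∪ { α, β, γ, δ }
  { α, β, γ, δ, ζ }  = { γ, δ, ζ } ∪ { α, β, γ, δ }
  { β, γ, δ, ε, ζ }  = { β, ε, ζ } ∪ { γ, δ, ζ }
  (now 17)
Pass 3: +7 →
  { α }  = S∖{ β, γ, δ, ε, ζ }
  { ε }  = S∖{ α, β, γ, δ, ζ }
  { ζ }  = S∖{ α, β, γ, δ, ε }
  { α, β }  = S∖{ γ, δ, ε, ζ }
  { α, ε }  = S∖{ β, γ, δ, ζ }
  { β, γ, δ }  = { γ, δ } ∪ { β }
  { α, γ, δ, ζ }  = { α, γ, δ } ∪ { γ, δ, ζ }
  (now 24)
Pass 4 (8 new):
  { α, ζ }  = { ζ } ∪ { α }
  { β, ε }  = S∖{ α, γ, δ, ζ }
  { β, ζ }  = { β } ∪ { ζ }
  { α, β, ζ }  = { α, β } ∪ { ζ }
  { α, ε, ζ }  = S∖{ β, γ, δ }
  { γ, δ, ε }  = { γ, δ } ∪ { ε }
  { α, γ, δ, ε }  = { γ, δ } ∪ { α, ε }
  { β, γ, δ, ε }  = { β, γ, δ } ∪ { ε }
  (now 32)
Pass 5: already closed under ᶜ and ∪.

Therefore σ(𝒢) = { ∅, { α }, { β }, { ε }, { ζ }, { α, β }, { α, ε }, { α, ζ }, { β, ε }, { β, ζ }, { γ, δ }, { ε, ζ }, { α, β, ε }, { α, β, ζ }, { α, γ, δ }, { α, ε, ζ }, { β, γ, δ }, { β, ε, ζ }, { γ, δ, ε }, { γ, δ, ζ }, { α, β, γ, δ }, { α, β, ε, ζ }, { α, γ, δ, ε }, { α, γ, δ, ζ }, { β, γ, δ, ε }, { β, γ, δ, ζ }, { γ, δ, ε, ζ }, { α, β, γ, δ, ε }, { α, β, γ, δ, ζ }, { α, γ, δ, ε, ζ }, { β, γ, δ, ε, ζ }, S } (|σ(𝒢)| = 32).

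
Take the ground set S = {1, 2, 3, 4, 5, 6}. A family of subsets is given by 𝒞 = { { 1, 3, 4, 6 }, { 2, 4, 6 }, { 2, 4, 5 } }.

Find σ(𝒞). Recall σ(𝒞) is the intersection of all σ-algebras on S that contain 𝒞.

Initial family (5 sets): { {  }, { 2, 4, 5 }, { 2, 4, 6 }, { 1, 3, 4, 6 }, S }.
Pass 1 adds 5:
  { 2, 5 }  = { 1, 3, 4, 6 }ᶜ
  { 1, 3, 5 }  = { 2, 4, 6 }ᶜ
  { 1, 3, 6 }  = { 2, 4, 5 }ᶜ
  { 2, 4, 5, 6 }  = { 2, 4, 6 } ∪ { 2, 4, 5 }
  { 1, 2, 3, 4, 6 }  = { 2, 4, 6 } ∪ { 1, 3, 4, 6 }
  — 10 sets.
Pass 2 (7 new):
  { 5 }  = { 1, 2, 3, 4, 6 }ᶜ
  { 1, 3 }  = { 2, 4, 5, 6 }ᶜ
  { 1, 2, 3, 5 }  = { 2, 5 } ∪ { 1, 3, 5 }
  { 1, 3, 5, 6 }  = { 1, 3, 6 } ∪ { 1, 3, 5 }
  { 1, 2, 3, 4, 5 }  = { 1, 3, 5 } ∪ { 2, 4, 5 }
  { 1, 2, 3, 5, 6 }  = { 2, 5 } ∪ { 1, 3, 6 }
  { 1, 3, 4, 5, 6 }  = { 1, 3, 5 } ∪ { 1, 3, 4, 6 }
  — 17 sets.
Pass 3. New:
  { 2 }  = { 1, 3, 4, 5, 6 }ᶜ
  { 4 }  = { 1, 2, 3, 5, 6 }ᶜ
  { 6 }  = { 1, 2, 3, 4, 5 }ᶜ
  { 2, 4 }  = { 1, 3, 5, 6 }ᶜ
  { 4, 6 }  = { 1, 2, 3, 5 }ᶜ
  — 22 sets.
Pass 4 adds 10:
  { 2, 6 }  = { 2 } ∪ { 6 }
  { 4, 5 }  = { 5 } ∪ { 4 }
  { 5, 6 }  = { 6 } ∪ { 5 }
  { 1, 2, 3 }  = { 2 } ∪ { 1, 3 }
  { 1, 3, 4 }  = { 1, 3 } ∪ { 4 }
  { 2, 5, 6 }  = { 2, 5 } ∪ { 6 }
  { 4, 5, 6 }  = { 5 } ∪ { 4, 6 }
  { 1, 2, 3, 4 }  = { 1, 3 } ∪ { 2, 4 }
  { 1, 2, 3, 6 }  = { 1, 3, 6 } ∪ { 2 }
  { 1, 3, 4, 5 }  = { 1, 3, 5 } ∪ { 4 }
  — 32 sets.
Pass 5: no new sets; the family is a σ-algebra.

Therefore σ(𝒞) = { {  }, { 2 }, { 4 }, { 5 }, { 6 }, { 1, 3 }, { 2, 4 }, { 2, 5 }, { 2, 6 }, { 4, 5 }, { 4, 6 }, { 5, 6 }, { 1, 2, 3 }, { 1, 3, 4 }, { 1, 3, 5 }, { 1, 3, 6 }, { 2, 4, 5 }, { 2, 4, 6 }, { 2, 5, 6 }, { 4, 5, 6 }, { 1, 2, 3, 4 }, { 1, 2, 3, 5 }, { 1, 2, 3, 6 }, { 1, 3, 4, 5 }, { 1, 3, 4, 6 }, { 1, 3, 5, 6 }, { 2, 4, 5, 6 }, { 1, 2, 3, 4, 5 }, { 1, 2, 3, 4, 6 }, { 1, 2, 3, 5, 6 }, { 1, 3, 4, 5, 6 }, S } (|σ(𝒞)| = 32).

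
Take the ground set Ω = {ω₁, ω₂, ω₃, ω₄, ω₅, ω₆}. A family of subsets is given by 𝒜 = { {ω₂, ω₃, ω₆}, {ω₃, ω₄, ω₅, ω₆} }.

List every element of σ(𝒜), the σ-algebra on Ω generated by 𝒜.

Start: 𝒜 ∪ {∅, Ω} = { {}, {ω₂, ω₃, ω₆}, {ω₃, ω₄, ω₅, ω₆}, Ω }.
Round 1: 3 new —
  {ω₁, ω₂}  = Ω∖{ω₃, ω₄, ω₅, ω₆}
  {ω₁, ω₄, ω₅}  = Ω∖{ω₂, ω₃, ω₆}
  {ω₂, ω₃, ω₄, ω₅, ω₆}  = {ω₃, ω₄, ω₅, ω₆} ∪ {ω₂, ω₃, ω₆}
  (now 7)
Round 2: 4 new —
  {ω₁}  = Ω∖{ω₂, ω₃, ω₄, ω₅, ω₆}
  {ω₁, ω₂, ω₃, ω₆}  = {ω₁, ω₂} ∪ {ω₂, ω₃, ω₆}
  {ω₁, ω₂, ω₄, ω₅}  = {ω₁, ω₄, ω₅} ∪ {ω₁, ω₂}
  {ω₁, ω₃, ω₄, ω₅, ω₆}  = {ω₁, ω₄, ω₅} ∪ {ω₃, ω₄, ω₅, ω₆}
  (now 11)
Round 3: 3 new —
  {ω₂}  = Ω∖{ω₁, ω₃, ω₄, ω₅, ω₆}
  {ω₃, ω₆}  = Ω∖{ω₁, ω₂, ω₄, ω₅}
  {ω₄, ω₅}  = Ω∖{ω₁, ω₂, ω₃, ω₆}
  (now 14)
Round 4. New:
  {ω₁, ω₃, ω₆}  = {ω₃, ω₆} ∪ {ω₁}
  {ω₂, ω₄, ω₅}  = {ω₄, ω₅} ∪ {ω₂}
  (now 16)
Round 5: closed — nothing new.

|σ(𝒜)| = 16.  σ(𝒜) = { {}, {ω₁}, {ω₂}, {ω₁, ω₂}, {ω₃, ω₆}, {ω₄, ω₅}, {ω₁, ω₃, ω₆}, {ω₁, ω₄, ω₅}, {ω₂, ω₃, ω₆}, {ω₂, ω₄, ω₅}, {ω₁, ω₂, ω₃, ω₆}, {ω₁, ω₂, ω₄, ω₅}, {ω₃, ω₄, ω₅, ω₆}, {ω₁, ω₃, ω₄, ω₅, ω₆}, {ω₂, ω₃, ω₄, ω₅, ω₆}, Ω }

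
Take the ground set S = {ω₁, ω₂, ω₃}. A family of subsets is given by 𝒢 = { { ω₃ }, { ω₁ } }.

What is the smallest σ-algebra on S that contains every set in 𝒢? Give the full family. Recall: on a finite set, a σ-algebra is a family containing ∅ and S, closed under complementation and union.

Initial family (4 sets): { ∅, { ω₁ }, { ω₃ }, S }.
Step 1. New:
  { ω₁, ω₂ }  = complement { ω₃ }
  { ω₁, ω₃ }  = { ω₃ } ∪ { ω₁ }
  { ω₂, ω₃ }  = complement { ω₁ }
  |family| = 7
Step 2 adds 1:
  { ω₂ }  = complement { ω₁, ω₃ }
  |family| = 8
Step 3: no new sets; the family is a σ-algebra.

Hence σ(𝒢) has 8 members: { ∅, { ω₁ }, { ω₂ }, { ω₃ }, { ω₁, ω₂ }, { ω₁, ω₃ }, { ω₂, ω₃ }, S }.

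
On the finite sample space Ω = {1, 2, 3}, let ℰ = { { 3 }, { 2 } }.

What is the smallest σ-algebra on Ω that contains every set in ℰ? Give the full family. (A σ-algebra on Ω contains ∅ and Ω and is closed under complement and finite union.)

Begin from { {  }, { 2 }, { 3 }, Ω } (that is, ℰ plus ∅ and Ω).
Pass 1: +3 →
  { 1, 2 }  = { 3 }ᶜ
  { 1, 3 }  = { 2 }ᶜ
  { 2, 3 }  = { 3 } ∪ { 2 }
  — 7 sets.
Pass 2: +1 →
  { 1 }  = { 2, 3 }ᶜ
  — 8 sets.
After Pass 3 the family is unchanged; done.

σ(ℰ) = { {  }, { 1 }, { 2 }, { 3 }, { 1, 2 }, { 1, 3 }, { 2, 3 }, Ω }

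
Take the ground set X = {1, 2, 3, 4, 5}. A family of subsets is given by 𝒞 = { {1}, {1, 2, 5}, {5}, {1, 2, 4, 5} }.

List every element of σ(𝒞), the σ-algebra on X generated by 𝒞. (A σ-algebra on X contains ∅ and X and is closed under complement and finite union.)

Start: 𝒞 ∪ {∅, X} = { ∅, {1}, {5}, {1, 2, 5}, {1, 2, 4, 5}, X }.
Pass 1. New:
  {3}  = {1, 2, 4, 5}ᶜ
  {1, 5}  = {5} ∪ {1}
  {3, 4}  = {1, 2, 5}ᶜ
  {1, 2, 3, 4}  = {5}ᶜ
  {2, 3, 4, 5}  = {1}ᶜ
Pass 2. New:
  {1, 3}  = {3} ∪ {1}
  {3, 5}  = {5} ∪ {3}
  {1, 3, 4}  = {3, 4} ∪ {1}
  {1, 3, 5}  = {3} ∪ {1, 5}
  {2, 3, 4}  = {1, 5}ᶜ
  {3, 4, 5}  = {3, 4} ∪ {5}
  {1, 2, 3, 5}  = {3} ∪ {1, 2, 5}
  {1, 3, 4, 5}  = {3, 4} ∪ {1, 5}
Pass 3: +7 →
  {2}  = {1, 3, 4, 5}ᶜ
  {4}  = {1, 2, 3, 5}ᶜ
  {1, 2}  = {3, 4, 5}ᶜ
  {2, 4}  = {1, 3, 5}ᶜ
  {2, 5}  = {1, 3, 4}ᶜ
  {1, 2, 4}  = {3, 5}ᶜ
  {2, 4, 5}  = {1, 3}ᶜ
Pass 4: +6 →
  {1, 4}  = {4} ∪ {1}
  {2, 3}  = {2} ∪ {3}
  {4, 5}  = {5} ∪ {4}
  {1, 2, 3}  = {1, 2} ∪ {3}
  {1, 4, 5}  = {1, 5} ∪ {4}
  {2, 3, 5}  = {2, 5} ∪ {3}
Pass 5: closed — nothing new.

Hence σ(𝒞) has 32 members: { ∅, {1}, {2}, {3}, {4}, {5}, {1, 2}, {1, 3}, {1, 4}, {1, 5}, {2, 3}, {2, 4}, {2, 5}, {3, 4}, {3, 5}, {4, 5}, {1, 2, 3}, {1, 2, 4}, {1, 2, 5}, {1, 3, 4}, {1, 3, 5}, {1, 4, 5}, {2, 3, 4}, {2, 3, 5}, {2, 4, 5}, {3, 4, 5}, {1, 2, 3, 4}, {1, 2, 3, 5}, {1, 2, 4, 5}, {1, 3, 4, 5}, {2, 3, 4, 5}, X }.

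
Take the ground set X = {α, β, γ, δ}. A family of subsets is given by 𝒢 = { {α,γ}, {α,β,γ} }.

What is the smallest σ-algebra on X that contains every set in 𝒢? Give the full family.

Take S₀ = 𝒢 ∪ {∅, X} = { {}, {α,γ}, {α,β,γ}, X }.
Step 1 adds 2:
  {δ}  = ᶜ of {α,β,γ}
  {β,δ}  = ᶜ of {α,γ}
Step 2 (1 new):
  {α,γ,δ}  = {α,γ} ∪ {δ}
Step 3 adds 1:
  {β}  = ᶜ of {α,γ,δ}
Step 4: stable.

Hence σ(𝒢) has 8 members: { {}, {β}, {δ}, {α,γ}, {β,δ}, {α,β,γ}, {α,γ,δ}, X }.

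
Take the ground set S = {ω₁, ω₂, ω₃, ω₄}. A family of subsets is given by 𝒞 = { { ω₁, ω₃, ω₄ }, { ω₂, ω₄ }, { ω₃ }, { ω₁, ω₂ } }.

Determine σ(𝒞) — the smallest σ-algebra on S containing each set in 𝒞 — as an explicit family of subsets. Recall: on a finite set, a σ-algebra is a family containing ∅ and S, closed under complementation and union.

σ(𝒞) (16 sets): { {  }, { ω₁ }, { ω₂ }, { ω₃ }, { ω₄ }, { ω₁, ω₂ }, { ω₁, ω₃ }, { ω₁, ω₄ }, { ω₂, ω₃ }, { ω₂, ω₄ }, { ω₃, ω₄ }, { ω₁, ω₂, ω₃ }, { ω₁, ω₂, ω₄ }, { ω₁, ω₃, ω₄ }, { ω₂, ω₃, ω₄ }, S }

Check:
Seed the family with 𝒞 together with ∅ and S: { {  }, { ω₃ }, { ω₁, ω₂ }, { ω₂, ω₄ }, { ω₁, ω₃, ω₄ }, S }.
Round 1 adds 6:
  { ω₂ }  = { ω₁, ω₃, ω₄ }ᶜ
  { ω₁, ω₃ }  = { ω₂, ω₄ }ᶜ
  { ω₃, ω₄ }  = { ω₁, ω₂ }ᶜ
  { ω₁, ω₂, ω₃ }  = { ω₃ } ∪ { ω₁, ω₂ }
  { ω₁, ω₂, ω₄ }  = { ω₃ }ᶜ
  { ω₂, ω₃, ω₄ }  = { ω₃ } ∪ { ω₂, ω₄ }
Round 2: 3 new —
  { ω₁ }  = { ω₂, ω₃, ω₄ }ᶜ
  { ω₄ }  = { ω₁, ω₂, ω₃ }ᶜ
  { ω₂, ω₃ }  = { ω₂ } ∪ { ω₃ }
Round 3 adds 1:
  { ω₁, ω₄ }  = { ω₂, ω₃ }ᶜ
After Round 4 the family is unchanged; done.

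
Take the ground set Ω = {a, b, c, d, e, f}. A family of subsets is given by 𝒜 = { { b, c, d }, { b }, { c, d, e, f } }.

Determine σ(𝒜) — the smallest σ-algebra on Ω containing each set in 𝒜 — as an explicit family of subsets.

σ(𝒜) (16 sets): { {  }, { a }, { b }, { a, b }, { c, d }, { e, f }, { a, c, d }, { a, e, f }, { b, c, d }, { b, e, f }, { a, b, c, d }, { a, b, e, f }, { c, d, e, f }, { a, c, d, e, f }, { b, c, d, e, f }, Ω }

Working:
Initial family (5 sets): { {  }, { b }, { b, c, d }, { c, d, e, f }, Ω }.
Round 1 adds 4:
  { a, b }  = Ω∖{ c, d, e, f }
  { a, e, f }  = Ω∖{ b, c, d }
  { a, c, d, e, f }  = Ω∖{ b }
  { b, c, d, e, f }  = { b, c, d } ∪ { c, d, e, f }
  |family| = 9
Round 2: +3 →
  { a }  = Ω∖{ b, c, d, e, f }
  { a, b, c, d }  = { b, c, d } ∪ { a, b }
  { a, b, e, f }  = { a, b } ∪ { a, e, f }
  |family| = 12
Round 3. New:
  { c, d }  = Ω∖{ a, b, e, f }
  { e, f }  = Ω∖{ a, b, c, d }
  |family| = 14
Round 4. New:
  { a, c, d }  = { c, d } ∪ { a }
  { b, e, f }  = { e, f } ∪ { b }
  |family| = 16
Round 5: already closed under ᶜ and ∪.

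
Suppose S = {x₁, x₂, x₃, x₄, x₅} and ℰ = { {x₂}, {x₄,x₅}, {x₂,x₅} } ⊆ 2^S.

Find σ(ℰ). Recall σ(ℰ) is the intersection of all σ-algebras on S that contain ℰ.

Initial family (5 sets): { ∅, {x₂}, {x₂,x₅}, {x₄,x₅}, S }.
Pass 1. New:
  {x₁,x₂,x₃}  = S∖{x₄,x₅}
  {x₁,x₃,x₄}  = S∖{x₂,x₅}
  {x₂,x₄,x₅}  = {x₄,x₅} ∪ {x₂,x₅}
  {x₁,x₃,x₄,x₅}  = S∖{x₂}
Pass 2 adds 3:
  {x₁,x₃}  = S∖{x₂,x₄,x₅}
  {x₁,x₂,x₃,x₄}  = {x₁,x₂,x₃} ∪ {x₁,x₃,x₄}
  {x₁,x₂,x₃,x₅}  = {x₂,x₅} ∪ {x₁,x₂,x₃}
Pass 3: 2 new —
  {x₄}  = S∖{x₁,x₂,x₃,x₅}
  {x₅}  = S∖{x₁,x₂,x₃,x₄}
Pass 4 (2 new):
  {x₂,x₄}  = {x₄} ∪ {x₂}
  {x₁,x₃,x₅}  = {x₁,x₃} ∪ {x₅}
Pass 5: closed — nothing new.

Hence σ(ℰ) has 16 members: { ∅, {x₂}, {x₄}, {x₅}, {x₁,x₃}, {x₂,x₄}, {x₂,x₅}, {x₄,x₅}, {x₁,x₂,x₃}, {x₁,x₃,x₄}, {x₁,x₃,x₅}, {x₂,x₄,x₅}, {x₁,x₂,x₃,x₄}, {x₁,x₂,x₃,x₅}, {x₁,x₃,x₄,x₅}, S }.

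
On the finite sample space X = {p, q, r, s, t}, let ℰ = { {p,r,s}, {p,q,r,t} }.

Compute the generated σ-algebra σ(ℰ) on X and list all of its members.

σ(ℰ) (8 sets): { {}, {s}, {p,r}, {q,t}, {p,r,s}, {q,s,t}, {p,q,r,t}, X }

Working:
Begin from { {}, {p,r,s}, {p,q,r,t}, X } (that is, ℰ plus ∅ and X).
Pass 1. New:
  {s}  = complement {p,q,r,t}
  {q,t}  = complement {p,r,s}
  [6 total]
Pass 2: 1 new —
  {q,s,t}  = {q,t} ∪ {s}
  [7 total]
Pass 3: +1 →
  {p,r}  = complement {q,s,t}
  [8 total]
Pass 4: stable.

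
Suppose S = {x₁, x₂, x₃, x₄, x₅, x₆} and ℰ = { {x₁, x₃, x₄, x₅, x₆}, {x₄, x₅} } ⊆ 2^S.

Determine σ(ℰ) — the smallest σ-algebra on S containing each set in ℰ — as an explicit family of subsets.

Seed the family with ℰ together with ∅ and S: { {}, {x₄, x₅}, {x₁, x₃, x₄, x₅, x₆}, S }.
Iteration 1. New:
  {x₂}  = {x₁, x₃, x₄, x₅, x₆}ᶜ
  {x₁, x₂, x₃, x₆}  = {x₄, x₅}ᶜ
  — 6 sets.
Iteration 2. New:
  {x₂, x₄, x₅}  = {x₄, x₅} ∪ {x₂}
  — 7 sets.
Iteration 3. New:
  {x₁, x₃, x₆}  = {x₂, x₄, x₅}ᶜ
  — 8 sets.
After Iteration 4 the family is unchanged; done.

|σ(ℰ)| = 8.  σ(ℰ) = { {}, {x₂}, {x₄, x₅}, {x₁, x₃, x₆}, {x₂, x₄, x₅}, {x₁, x₂, x₃, x₆}, {x₁, x₃, x₄, x₅, x₆}, S }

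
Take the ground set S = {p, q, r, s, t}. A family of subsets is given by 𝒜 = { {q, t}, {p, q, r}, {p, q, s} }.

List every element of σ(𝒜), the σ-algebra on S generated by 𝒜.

Seed the family with 𝒜 together with ∅ and S: { {}, {q, t}, {p, q, r}, {p, q, s}, S }.
Iteration 1 (6 new):
  {r, t}  = {p, q, s}ᶜ
  {s, t}  = {p, q, r}ᶜ
  {p, r, s}  = {q, t}ᶜ
  {p, q, r, s}  = {p, q, r} ∪ {p, q, s}
  {p, q, r, t}  = {q, t} ∪ {p, q, r}
  {p, q, s, t}  = {q, t} ∪ {p, q, s}
Iteration 2. New:
  {r}  = {p, q, s, t}ᶜ
  {s}  = {p, q, r, t}ᶜ
  {t}  = {p, q, r, s}ᶜ
  {q, r, t}  = {q, t} ∪ {r, t}
  {q, s, t}  = {q, t} ∪ {s, t}
  {r, s, t}  = {s, t} ∪ {r, t}
  {p, r, s, t}  = {s, t} ∪ {p, r, s}
Iteration 3. New:
  {q}  = {p, r, s, t}ᶜ
  {p, q}  = {r, s, t}ᶜ
  {p, r}  = {q, s, t}ᶜ
  {p, s}  = {q, r, t}ᶜ
  {r, s}  = {r} ∪ {s}
  {q, r, s, t}  = {s, t} ∪ {q, r, t}
Iteration 4: 7 new —
  {p}  = {q, r, s, t}ᶜ
  {q, r}  = {q} ∪ {r}
  {q, s}  = {q} ∪ {s}
  {p, q, t}  = {r, s}ᶜ
  {p, r, t}  = {t} ∪ {p, r}
  {p, s, t}  = {t} ∪ {p, s}
  {q, r, s}  = {r, s} ∪ {q}
Iteration 5: 1 new —
  {p, t}  = {q, r, s}ᶜ
Iteration 6 adds nothing — fixpoint reached.

|σ(𝒜)| = 32.  σ(𝒜) = { {}, {p}, {q}, {r}, {s}, {t}, {p, q}, {p, r}, {p, s}, {p, t}, {q, r}, {q, s}, {q, t}, {r, s}, {r, t}, {s, t}, {p, q, r}, {p, q, s}, {p, q, t}, {p, r, s}, {p, r, t}, {p, s, t}, {q, r, s}, {q, r, t}, {q, s, t}, {r, s, t}, {p, q, r, s}, {p, q, r, t}, {p, q, s, t}, {p, r, s, t}, {q, r, s, t}, S }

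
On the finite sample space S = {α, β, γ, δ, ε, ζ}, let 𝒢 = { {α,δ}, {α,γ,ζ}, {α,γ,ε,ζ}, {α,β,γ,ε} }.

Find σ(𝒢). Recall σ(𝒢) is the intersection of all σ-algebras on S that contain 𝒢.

Initial family (6 sets): { {}, {α,δ}, {α,γ,ζ}, {α,β,γ,ε}, {α,γ,ε,ζ}, S }.
Round 1 adds 8:
  {β,δ}  = ᶜ of {α,γ,ε,ζ}
  {δ,ζ}  = ᶜ of {α,β,γ,ε}
  {β,δ,ε}  = ᶜ of {α,γ,ζ}
  {α,γ,δ,ζ}  = {α,δ} ∪ {α,γ,ζ}
  {β,γ,ε,ζ}  = ᶜ of {α,δ}
  {α,β,γ,δ,ε}  = {α,δ} ∪ {α,β,γ,ε}
  {α,β,γ,ε,ζ}  = {α,γ,ε,ζ} ∪ {α,β,γ,ε}
  {α,γ,δ,ε,ζ}  = {α,γ,ε,ζ} ∪ {α,δ}
  |family| = 14
Round 2. New:
  {β}  = ᶜ of {α,γ,δ,ε,ζ}
  {δ}  = ᶜ of {α,β,γ,ε,ζ}
  {ζ}  = ᶜ of {α,β,γ,δ,ε}
  {β,ε}  = ᶜ of {α,γ,δ,ζ}
  {α,β,δ}  = {α,δ} ∪ {β,δ}
  {α,δ,ζ}  = {α,δ} ∪ {δ,ζ}
  {β,δ,ζ}  = {δ,ζ} ∪ {β,δ}
  {α,β,δ,ε}  = {α,δ} ∪ {β,δ,ε}
  {β,δ,ε,ζ}  = {δ,ζ} ∪ {β,δ,ε}
  {α,β,γ,δ,ζ}  = {α,γ,ζ} ∪ {β,δ}
  {β,γ,δ,ε,ζ}  = {β,γ,ε,ζ} ∪ {δ,ζ}
  |family| = 25
Round 3. New:
  {α}  = ᶜ of {β,γ,δ,ε,ζ}
  {ε}  = ᶜ of {α,β,γ,δ,ζ}
  {α,γ}  = ᶜ of {β,δ,ε,ζ}
  {β,ζ}  = {β} ∪ {ζ}
  {γ,ζ}  = ᶜ of {α,β,δ,ε}
  {α,γ,ε}  = ᶜ of {β,δ,ζ}
  {β,γ,ε}  = ᶜ of {α,δ,ζ}
  {β,ε,ζ}  = {β,ε} ∪ {ζ}
  {γ,ε,ζ}  = ᶜ of {α,β,δ}
  {α,β,γ,ζ}  = {α,γ,ζ} ∪ {β}
  {α,β,δ,ζ}  = {β,δ,ζ} ∪ {α,δ,ζ}
  {α,β,δ,ε,ζ}  = {β,δ,ζ} ∪ {α,β,δ,ε}
  |family| = 37
Round 4: +22 →
  {γ}  = ᶜ of {α,β,δ,ε,ζ}
  {α,β}  = {α} ∪ {β}
  {α,ε}  = {α} ∪ {ε}
  {α,ζ}  = {α} ∪ {ζ}
  {γ,ε}  = ᶜ of {α,β,δ,ζ}
  {δ,ε}  = ᶜ of {α,β,γ,ζ}
  {ε,ζ}  = {ζ} ∪ {ε}
  {α,β,γ}  = {β} ∪ {α,γ}
  {α,β,ε}  = {β,ε} ∪ {α}
  {α,β,ζ}  = {α} ∪ {β,ζ}
  {α,γ,δ}  = ᶜ of {β,ε,ζ}
  {α,δ,ε}  = {ε} ∪ {α,δ}
  {β,γ,ζ}  = {β} ∪ {γ,ζ}
  {γ,δ,ζ}  = {γ,ζ} ∪ {δ}
  {δ,ε,ζ}  = {ε} ∪ {δ,ζ}
  {α,β,γ,δ}  = {α,β,δ} ∪ {α,γ}
  {α,β,ε,ζ}  = {α} ∪ {β,ε,ζ}
  {α,γ,δ,ε}  = ᶜ of {β,ζ}
  {α,δ,ε,ζ}  = {α,δ,ζ} ∪ {ε}
  {β,γ,δ,ε}  = {β,γ,ε} ∪ {δ}
  {β,γ,δ,ζ}  = {β,δ,ζ} ∪ {γ,ζ}
  {γ,δ,ε,ζ}  = {γ,ε,ζ} ∪ {δ}
  |family| = 59
Round 5: 5 new —
  {β,γ}  = ᶜ of {α,δ,ε,ζ}
  {γ,δ}  = ᶜ of {α,β,ε,ζ}
  {α,ε,ζ}  = {ε,ζ} ∪ {α,ζ}
  {β,γ,δ}  = {β,δ} ∪ {γ}
  {γ,δ,ε}  = ᶜ of {α,β,ζ}
  |family| = 64
Round 6: stable.

σ(𝒢) = { {}, {α}, {β}, {γ}, {δ}, {ε}, {ζ}, {α,β}, {α,γ}, {α,δ}, {α,ε}, {α,ζ}, {β,γ}, {β,δ}, {β,ε}, {β,ζ}, {γ,δ}, {γ,ε}, {γ,ζ}, {δ,ε}, {δ,ζ}, {ε,ζ}, {α,β,γ}, {α,β,δ}, {α,β,ε}, {α,β,ζ}, {α,γ,δ}, {α,γ,ε}, {α,γ,ζ}, {α,δ,ε}, {α,δ,ζ}, {α,ε,ζ}, {β,γ,δ}, {β,γ,ε}, {β,γ,ζ}, {β,δ,ε}, {β,δ,ζ}, {β,ε,ζ}, {γ,δ,ε}, {γ,δ,ζ}, {γ,ε,ζ}, {δ,ε,ζ}, {α,β,γ,δ}, {α,β,γ,ε}, {α,β,γ,ζ}, {α,β,δ,ε}, {α,β,δ,ζ}, {α,β,ε,ζ}, {α,γ,δ,ε}, {α,γ,δ,ζ}, {α,γ,ε,ζ}, {α,δ,ε,ζ}, {β,γ,δ,ε}, {β,γ,δ,ζ}, {β,γ,ε,ζ}, {β,δ,ε,ζ}, {γ,δ,ε,ζ}, {α,β,γ,δ,ε}, {α,β,γ,δ,ζ}, {α,β,γ,ε,ζ}, {α,β,δ,ε,ζ}, {α,γ,δ,ε,ζ}, {β,γ,δ,ε,ζ}, S }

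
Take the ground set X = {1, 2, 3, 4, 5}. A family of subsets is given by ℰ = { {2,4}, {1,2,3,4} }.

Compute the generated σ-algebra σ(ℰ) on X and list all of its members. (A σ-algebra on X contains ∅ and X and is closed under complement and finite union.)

σ(ℰ) (8 sets): { {}, {5}, {1,3}, {2,4}, {1,3,5}, {2,4,5}, {1,2,3,4}, X }

Working:
Seed the family with ℰ together with ∅ and X: { {}, {2,4}, {1,2,3,4}, X }.
Pass 1 adds 2:
  {5}  = {1,2,3,4}ᶜ
  {1,3,5}  = {2,4}ᶜ
  — 6 sets.
Pass 2: 1 new —
  {2,4,5}  = {2,4} ∪ {5}
  — 7 sets.
Pass 3 (1 new):
  {1,3}  = {2,4,5}ᶜ
  — 8 sets.
Pass 4 adds nothing — fixpoint reached.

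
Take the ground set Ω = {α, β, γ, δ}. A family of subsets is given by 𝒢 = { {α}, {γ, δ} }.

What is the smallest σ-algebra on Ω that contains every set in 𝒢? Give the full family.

σ(𝒢) (8 sets): { {}, {α}, {β}, {α, β}, {γ, δ}, {α, γ, δ}, {β, γ, δ}, Ω }

Derivation:
Start: 𝒢 ∪ {∅, Ω} = { {}, {α}, {γ, δ}, Ω }.
Step 1 adds 3:
  {α, β}  = {γ, δ}ᶜ
  {α, γ, δ}  = {γ, δ} ∪ {α}
  {β, γ, δ}  = {α}ᶜ
Step 2 adds 1:
  {β}  = {α, γ, δ}ᶜ
Step 3: already closed under ᶜ and ∪.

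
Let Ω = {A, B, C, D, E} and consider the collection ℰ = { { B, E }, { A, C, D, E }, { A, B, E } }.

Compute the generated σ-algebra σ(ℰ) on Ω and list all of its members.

σ(ℰ) = { {  }, { A }, { B }, { E }, { A, B }, { A, E }, { B, E }, { C, D }, { A, B, E }, { A, C, D }, { B, C, D }, { C, D, E }, { A, B, C, D }, { A, C, D, E }, { B, C, D, E }, Ω }

Working:
Begin from { {  }, { B, E }, { A, B, E }, { A, C, D, E }, Ω } (that is, ℰ plus ∅ and Ω).
Round 1. New:
  { B }  = ᶜ of { A, C, D, E }
  { C, D }  = ᶜ of { A, B, E }
  { A, C, D }  = ᶜ of { B, E }
Round 2 adds 3:
  { B, C, D }  = { C, D } ∪ { B }
  { A, B, C, D }  = { A, C, D } ∪ { B }
  { B, C, D, E }  = { B, E } ∪ { C, D }
Round 3 (3 new):
  { A }  = ᶜ of { B, C, D, E }
  { E }  = ᶜ of { A, B, C, D }
  { A, E }  = ᶜ of { B, C, D }
Round 4. New:
  { A, B }  = { B } ∪ { A }
  { C, D, E }  = { C, D } ∪ { E }
Round 5: closed — nothing new.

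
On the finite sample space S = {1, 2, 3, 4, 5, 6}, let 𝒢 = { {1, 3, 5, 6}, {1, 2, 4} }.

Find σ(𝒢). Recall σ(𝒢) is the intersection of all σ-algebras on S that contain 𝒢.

Seed the family with 𝒢 together with ∅ and S: { {}, {1, 2, 4}, {1, 3, 5, 6}, S }.
Round 1. New:
  {2, 4}  = ᶜ of {1, 3, 5, 6}
  {3, 5, 6}  = ᶜ of {1, 2, 4}
  |family| = 6
Round 2: +1 →
  {2, 3, 4, 5, 6}  = {3, 5, 6} ∪ {2, 4}
  |family| = 7
Round 3. New:
  {1}  = ᶜ of {2, 3, 4, 5, 6}
  |family| = 8
Round 4: stable.

|σ(𝒢)| = 8.  σ(𝒢) = { {}, {1}, {2, 4}, {1, 2, 4}, {3, 5, 6}, {1, 3, 5, 6}, {2, 3, 4, 5, 6}, S }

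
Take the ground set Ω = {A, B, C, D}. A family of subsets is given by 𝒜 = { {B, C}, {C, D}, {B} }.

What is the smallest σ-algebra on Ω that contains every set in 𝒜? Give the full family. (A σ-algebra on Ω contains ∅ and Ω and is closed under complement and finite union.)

Begin from { ∅, {B}, {B, C}, {C, D}, Ω } (that is, 𝒜 plus ∅ and Ω).
Round 1: 4 new —
  {A, B}  = complement {C, D}
  {A, D}  = complement {B, C}
  {A, C, D}  = complement {B}
  {B, C, D}  = {C, D} ∪ {B, C}
  (now 9)
Round 2: 3 new —
  {A}  = complement {B, C, D}
  {A, B, C}  = {A, B} ∪ {B, C}
  {A, B, D}  = {A, B} ∪ {A, D}
  (now 12)
Round 3 (2 new):
  {C}  = complement {A, B, D}
  {D}  = complement {A, B, C}
  (now 14)
Round 4: 2 new —
  {A, C}  = {C} ∪ {A}
  {B, D}  = {D} ∪ {B}
  (now 16)
Round 5: closed — nothing new.

Therefore σ(𝒜) = { ∅, {A}, {B}, {C}, {D}, {A, B}, {A, C}, {A, D}, {B, C}, {B, D}, {C, D}, {A, B, C}, {A, B, D}, {A, C, D}, {B, C, D}, Ω } (|σ(𝒜)| = 16).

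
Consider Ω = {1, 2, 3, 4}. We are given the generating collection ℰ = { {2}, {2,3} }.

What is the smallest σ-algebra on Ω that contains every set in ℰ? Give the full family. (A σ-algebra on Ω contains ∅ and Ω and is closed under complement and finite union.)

|σ(ℰ)| = 8.  σ(ℰ) = { {}, {2}, {3}, {1,4}, {2,3}, {1,2,4}, {1,3,4}, Ω }

Working:
Initial family (4 sets): { {}, {2}, {2,3}, Ω }.
Iteration 1 (2 new):
  {1,4}  = Ω∖{2,3}
  {1,3,4}  = Ω∖{2}
  (now 6)
Iteration 2: 1 new —
  {1,2,4}  = {1,4} ∪ {2}
  (now 7)
Iteration 3. New:
  {3}  = Ω∖{1,2,4}
  (now 8)
Iteration 4: no new sets; the family is a σ-algebra.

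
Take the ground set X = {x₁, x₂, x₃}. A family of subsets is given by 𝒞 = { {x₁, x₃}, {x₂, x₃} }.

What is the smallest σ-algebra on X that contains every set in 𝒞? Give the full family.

σ(𝒞) = { {}, {x₁}, {x₂}, {x₃}, {x₁, x₂}, {x₁, x₃}, {x₂, x₃}, X }

Trace:
Begin from { {}, {x₁, x₃}, {x₂, x₃}, X } (that is, 𝒞 plus ∅ and X).
Pass 1. New:
  {x₁}  = X∖{x₂, x₃}
  {x₂}  = X∖{x₁, x₃}
  — 6 sets.
Pass 2: 1 new —
  {x₁, x₂}  = {x₂} ∪ {x₁}
  — 7 sets.
Pass 3: +1 →
  {x₃}  = X∖{x₁, x₂}
  — 8 sets.
Pass 4 adds nothing — fixpoint reached.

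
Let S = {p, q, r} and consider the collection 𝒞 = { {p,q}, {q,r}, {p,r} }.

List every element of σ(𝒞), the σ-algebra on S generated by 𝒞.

|σ(𝒞)| = 8.  σ(𝒞) = { {}, {p}, {q}, {r}, {p,q}, {p,r}, {q,r}, S }

Working:
Begin from { {}, {p,q}, {p,r}, {q,r}, S } (that is, 𝒞 plus ∅ and S).
Pass 1. New:
  {p}  = S∖{q,r}
  {q}  = S∖{p,r}
  {r}  = S∖{p,q}
  [8 total]
Pass 2: stable.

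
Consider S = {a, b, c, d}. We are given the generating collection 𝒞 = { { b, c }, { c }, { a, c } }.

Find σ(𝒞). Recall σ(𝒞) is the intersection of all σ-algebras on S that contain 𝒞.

σ(𝒞) = { {}, { a }, { b }, { c }, { d }, { a, b }, { a, c }, { a, d }, { b, c }, { b, d }, { c, d }, { a, b, c }, { a, b, d }, { a, c, d }, { b, c, d }, S }

Working:
Seed the family with 𝒞 together with ∅ and S: { {}, { c }, { a, c }, { b, c }, S }.
Round 1 (4 new):
  { a, d }  = S∖{ b, c }
  { b, d }  = S∖{ a, c }
  { a, b, c }  = { b, c } ∪ { a, c }
  { a, b, d }  = S∖{ c }
  — 9 sets.
Round 2 adds 3:
  { d }  = S∖{ a, b, c }
  { a, c, d }  = { c } ∪ { a, d }
  { b, c, d }  = { c } ∪ { b, d }
  — 12 sets.
Round 3 adds 3:
  { a }  = S∖{ b, c, d }
  { b }  = S∖{ a, c, d }
  { c, d }  = { c } ∪ { d }
  — 15 sets.
Round 4 (1 new):
  { a, b }  = S∖{ c, d }
  — 16 sets.
Round 5: already closed under ᶜ and ∪.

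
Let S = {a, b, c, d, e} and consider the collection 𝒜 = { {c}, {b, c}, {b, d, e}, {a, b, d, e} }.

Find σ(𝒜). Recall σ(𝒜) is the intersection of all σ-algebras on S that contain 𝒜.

|σ(𝒜)| = 16.  σ(𝒜) = { {}, {a}, {b}, {c}, {a, b}, {a, c}, {b, c}, {d, e}, {a, b, c}, {a, d, e}, {b, d, e}, {c, d, e}, {a, b, d, e}, {a, c, d, e}, {b, c, d, e}, S }

Working:
Seed the family with 𝒜 together with ∅ and S: { {}, {c}, {b, c}, {b, d, e}, {a, b, d, e}, S }.
Round 1 adds 3:
  {a, c}  = {b, d, e}ᶜ
  {a, d, e}  = {b, c}ᶜ
  {b, c, d, e}  = {c} ∪ {b, d, e}
Round 2 (3 new):
  {a}  = {b, c, d, e}ᶜ
  {a, b, c}  = {b, c} ∪ {a, c}
  {a, c, d, e}  = {a, d, e} ∪ {c}
Round 3 (2 new):
  {b}  = {a, c, d, e}ᶜ
  {d, e}  = {a, b, c}ᶜ
Round 4 (2 new):
  {a, b}  = {b} ∪ {a}
  {c, d, e}  = {c} ∪ {d, e}
Round 5 adds nothing — fixpoint reached.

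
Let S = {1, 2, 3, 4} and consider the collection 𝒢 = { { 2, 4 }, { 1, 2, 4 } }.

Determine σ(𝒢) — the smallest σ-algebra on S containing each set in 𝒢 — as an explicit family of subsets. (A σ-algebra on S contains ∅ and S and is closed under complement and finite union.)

σ(𝒢) = { {  }, { 1 }, { 3 }, { 1, 3 }, { 2, 4 }, { 1, 2, 4 }, { 2, 3, 4 }, S }

Derivation:
Take S₀ = 𝒢 ∪ {∅, S} = { {  }, { 2, 4 }, { 1, 2, 4 }, S }.
Pass 1 (2 new):
  { 3 }  = { 1, 2, 4 }ᶜ
  { 1, 3 }  = { 2, 4 }ᶜ
  (now 6)
Pass 2 (1 new):
  { 2, 3, 4 }  = { 3 } ∪ { 2, 4 }
  (now 7)
Pass 3 (1 new):
  { 1 }  = { 2, 3, 4 }ᶜ
  (now 8)
Pass 4: closed — nothing new.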